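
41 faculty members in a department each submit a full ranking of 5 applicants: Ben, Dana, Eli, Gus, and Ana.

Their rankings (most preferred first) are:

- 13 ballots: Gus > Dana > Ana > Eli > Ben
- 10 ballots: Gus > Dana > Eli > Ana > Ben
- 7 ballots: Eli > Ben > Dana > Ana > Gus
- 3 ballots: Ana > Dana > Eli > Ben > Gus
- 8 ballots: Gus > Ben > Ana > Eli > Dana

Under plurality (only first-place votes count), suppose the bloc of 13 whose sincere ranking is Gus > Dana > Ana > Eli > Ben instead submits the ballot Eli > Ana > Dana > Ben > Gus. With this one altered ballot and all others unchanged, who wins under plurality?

First-place totals with the altered ballot: Ben 0, Dana 0, Eli 20, Gus 18, Ana 3.
The switch changes the winner from Gus to Eli.

Eli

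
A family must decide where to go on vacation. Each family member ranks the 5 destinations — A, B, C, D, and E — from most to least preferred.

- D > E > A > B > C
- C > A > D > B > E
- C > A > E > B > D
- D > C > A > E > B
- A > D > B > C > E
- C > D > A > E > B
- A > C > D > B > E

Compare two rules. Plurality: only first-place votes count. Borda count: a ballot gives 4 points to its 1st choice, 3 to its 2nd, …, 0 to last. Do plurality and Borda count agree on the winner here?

Plurality first-place counts: A 2, B 0, C 3, D 2, E 0 → C.
Borda totals: A 20, B 6, C 19, D 18, E 7 → A.
The two rules disagree: plurality picks C, Borda picks A.

No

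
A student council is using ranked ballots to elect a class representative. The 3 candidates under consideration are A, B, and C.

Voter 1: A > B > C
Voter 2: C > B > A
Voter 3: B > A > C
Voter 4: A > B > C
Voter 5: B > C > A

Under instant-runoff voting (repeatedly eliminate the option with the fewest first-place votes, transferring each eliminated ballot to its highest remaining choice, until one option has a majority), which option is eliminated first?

Round 1: A 2, B 2, C 1. C has the fewest and is eliminated.
Round 2: B 3, A 2. B has a majority.

C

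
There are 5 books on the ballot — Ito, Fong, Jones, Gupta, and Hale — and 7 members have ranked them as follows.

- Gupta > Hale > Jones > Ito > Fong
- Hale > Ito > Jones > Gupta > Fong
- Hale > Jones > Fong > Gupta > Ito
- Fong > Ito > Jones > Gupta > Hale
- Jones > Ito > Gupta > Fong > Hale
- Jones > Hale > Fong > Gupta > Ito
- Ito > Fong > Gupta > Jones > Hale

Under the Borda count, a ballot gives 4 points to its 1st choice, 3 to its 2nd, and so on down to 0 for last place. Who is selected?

Jones

Borda scores:
  Ito: 1 + 3 + 0 + 3 + 3 + 0 + 4 = 14
  Fong: 0 + 0 + 2 + 4 + 1 + 2 + 3 = 12
  Jones: 2 + 2 + 3 + 2 + 4 + 4 + 1 = 18
  Gupta: 4 + 1 + 1 + 1 + 2 + 1 + 2 = 12
  Hale: 3 + 4 + 4 + 0 + 0 + 3 + 0 = 14
Jones has the highest total.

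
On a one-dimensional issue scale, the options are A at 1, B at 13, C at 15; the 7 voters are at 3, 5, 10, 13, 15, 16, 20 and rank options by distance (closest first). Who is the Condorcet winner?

With single-peaked preferences on a line, the Condorcet winner is the candidate closest to the median voter.
The median voter (position 13) is closest to B at 13.
Check: B vs A — voters closer to B: 5 of 7.

B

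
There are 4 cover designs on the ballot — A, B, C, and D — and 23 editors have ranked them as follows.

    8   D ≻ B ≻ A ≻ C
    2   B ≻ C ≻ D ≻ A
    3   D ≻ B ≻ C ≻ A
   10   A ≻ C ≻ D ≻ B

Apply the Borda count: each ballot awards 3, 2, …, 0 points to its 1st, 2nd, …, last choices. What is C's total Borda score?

27

Borda scores:
  A: 8·1 + 2·0 + 3·0 + 10·3 = 38
  B: 8·2 + 2·3 + 3·2 + 10·0 = 28
  C: 8·0 + 2·2 + 3·1 + 10·2 = 27
  D: 8·3 + 2·1 + 3·3 + 10·1 = 45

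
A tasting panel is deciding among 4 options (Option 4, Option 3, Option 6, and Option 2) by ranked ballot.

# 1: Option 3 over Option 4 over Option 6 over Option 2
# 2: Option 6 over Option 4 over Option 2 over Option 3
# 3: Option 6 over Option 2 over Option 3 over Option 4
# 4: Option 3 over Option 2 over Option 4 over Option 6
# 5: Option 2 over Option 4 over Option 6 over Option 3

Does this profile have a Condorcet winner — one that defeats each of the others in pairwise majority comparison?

Head-to-head results (5 voters total):
Option 4 vs Option 3: Option 3 wins 3–2.
Option 4 vs Option 6: Option 4 wins 3–2.
Option 4 vs Option 2: Option 2 wins 3–2.
Option 3 vs Option 6: Option 6 wins 3–2.
Option 3 vs Option 2: Option 2 wins 3–2.
Option 6 vs Option 2: Option 6 wins 3–2.
No candidate beats all others: Option 4 beats Option 6 beats Option 3 beats Option 4, a majority cycle.

No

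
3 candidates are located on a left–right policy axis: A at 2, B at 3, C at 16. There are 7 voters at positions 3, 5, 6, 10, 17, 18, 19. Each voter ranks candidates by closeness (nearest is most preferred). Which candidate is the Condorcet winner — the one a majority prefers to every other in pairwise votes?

With single-peaked preferences on a line, the Condorcet winner is the candidate closest to the median voter.
The median voter (position 10) is closest to C at 16.
Check: C vs A — voters closer to C: 4 of 7.

C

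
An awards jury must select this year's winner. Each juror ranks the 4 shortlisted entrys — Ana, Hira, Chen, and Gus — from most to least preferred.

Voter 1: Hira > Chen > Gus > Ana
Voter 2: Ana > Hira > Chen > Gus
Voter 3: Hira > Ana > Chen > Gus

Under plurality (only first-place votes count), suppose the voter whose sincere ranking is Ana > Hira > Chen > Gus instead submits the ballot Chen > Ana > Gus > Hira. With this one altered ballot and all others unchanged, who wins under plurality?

First-place totals with the altered ballot: Ana 0, Hira 2, Chen 1, Gus 0.
The winner is unchanged: still Hira.

Hira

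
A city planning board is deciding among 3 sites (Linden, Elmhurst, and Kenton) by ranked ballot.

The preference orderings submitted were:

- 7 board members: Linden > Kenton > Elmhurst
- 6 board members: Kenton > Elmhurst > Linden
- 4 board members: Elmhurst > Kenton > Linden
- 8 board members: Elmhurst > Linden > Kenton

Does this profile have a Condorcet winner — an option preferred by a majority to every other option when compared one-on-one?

Head-to-head results (25 voters total):
Linden vs Elmhurst: Elmhurst wins 18–7.
Linden vs Kenton: Linden wins 15–10.
Elmhurst vs Kenton: Kenton wins 13–12.
No candidate beats all others: Linden beats Kenton beats Elmhurst beats Linden, a majority cycle.

No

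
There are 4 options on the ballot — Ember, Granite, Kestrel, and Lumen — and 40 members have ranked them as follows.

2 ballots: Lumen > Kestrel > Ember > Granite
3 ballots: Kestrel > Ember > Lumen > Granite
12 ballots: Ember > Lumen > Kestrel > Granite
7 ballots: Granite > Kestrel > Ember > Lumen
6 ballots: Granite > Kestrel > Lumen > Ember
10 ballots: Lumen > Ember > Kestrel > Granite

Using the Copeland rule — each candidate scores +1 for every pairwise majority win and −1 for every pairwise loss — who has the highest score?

Ember

Pairwise results:
  Ember vs Granite: Ember wins 27–13.
  Ember vs Kestrel: Ember wins 22–18.
  Ember vs Lumen: Ember wins 22–18.
  Granite vs Kestrel: Kestrel wins 27–13.
  Granite vs Lumen: Lumen wins 27–13.
  Kestrel vs Lumen: Lumen wins 24–16.
Copeland scores (wins − losses):
  Ember: 3 − 0 = 3
  Granite: 0 − 3 = -3
  Kestrel: 1 − 2 = -1
  Lumen: 2 − 1 = 1
Ember has the best Copeland score.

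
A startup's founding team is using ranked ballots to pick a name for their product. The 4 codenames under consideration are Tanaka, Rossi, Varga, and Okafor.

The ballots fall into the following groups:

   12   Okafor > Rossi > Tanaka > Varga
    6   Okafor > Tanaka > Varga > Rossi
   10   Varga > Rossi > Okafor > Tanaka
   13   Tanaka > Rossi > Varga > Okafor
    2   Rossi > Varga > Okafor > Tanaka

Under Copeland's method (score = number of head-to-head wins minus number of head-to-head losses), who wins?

Rossi

Pairwise results:
  Tanaka vs Rossi: Rossi wins 24–19.
  Tanaka vs Varga: Tanaka wins 31–12.
  Tanaka vs Okafor: Okafor wins 30–13.
  Rossi vs Varga: Rossi wins 27–16.
  Rossi vs Okafor: Rossi wins 25–18.
  Varga vs Okafor: Varga wins 25–18.
Copeland scores (wins − losses):
  Tanaka: 1 − 2 = -1
  Rossi: 3 − 0 = 3
  Varga: 1 − 2 = -1
  Okafor: 1 − 2 = -1
Rossi has the best Copeland score.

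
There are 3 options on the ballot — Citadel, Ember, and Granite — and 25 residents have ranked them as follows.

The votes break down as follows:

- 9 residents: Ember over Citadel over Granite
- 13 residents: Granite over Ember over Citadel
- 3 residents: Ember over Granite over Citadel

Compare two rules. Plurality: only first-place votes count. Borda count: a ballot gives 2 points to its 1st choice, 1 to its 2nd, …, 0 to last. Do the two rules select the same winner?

No

Plurality first-place counts: Citadel 0, Ember 12, Granite 13 → Granite.
Borda totals: Citadel 9, Ember 37, Granite 29 → Ember.
The two rules disagree: plurality picks Granite, Borda picks Ember.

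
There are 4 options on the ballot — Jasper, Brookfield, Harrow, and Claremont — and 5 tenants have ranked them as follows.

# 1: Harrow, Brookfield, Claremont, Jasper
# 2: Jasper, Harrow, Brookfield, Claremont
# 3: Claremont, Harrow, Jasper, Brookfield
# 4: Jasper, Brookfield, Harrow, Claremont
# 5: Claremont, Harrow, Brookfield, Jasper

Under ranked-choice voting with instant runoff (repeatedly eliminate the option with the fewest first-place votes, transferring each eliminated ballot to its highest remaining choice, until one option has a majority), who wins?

Round 1: Jasper 2, Claremont 2, Harrow 1, Brookfield 0. Brookfield has the fewest and is eliminated.
Round 2: Jasper 2, Claremont 2, Harrow 1. Harrow has the fewest and is eliminated.
Round 3: Claremont 3, Jasper 2. Claremont has a majority.

Claremont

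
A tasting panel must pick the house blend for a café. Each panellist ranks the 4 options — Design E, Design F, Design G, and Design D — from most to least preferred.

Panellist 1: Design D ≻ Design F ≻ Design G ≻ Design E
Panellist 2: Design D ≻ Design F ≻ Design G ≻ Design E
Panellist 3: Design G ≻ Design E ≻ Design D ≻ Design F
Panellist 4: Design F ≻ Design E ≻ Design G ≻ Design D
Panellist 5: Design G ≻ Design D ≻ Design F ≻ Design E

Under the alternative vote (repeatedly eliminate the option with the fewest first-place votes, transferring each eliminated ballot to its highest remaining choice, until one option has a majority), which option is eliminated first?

Round 1: Design G 2, Design D 2, Design F 1, Design E 0. Design E has the fewest and is eliminated.
Round 2: Design G 2, Design D 2, Design F 1. Design F has the fewest and is eliminated.
Round 3: Design G 3, Design D 2. Design G has a majority.

Design E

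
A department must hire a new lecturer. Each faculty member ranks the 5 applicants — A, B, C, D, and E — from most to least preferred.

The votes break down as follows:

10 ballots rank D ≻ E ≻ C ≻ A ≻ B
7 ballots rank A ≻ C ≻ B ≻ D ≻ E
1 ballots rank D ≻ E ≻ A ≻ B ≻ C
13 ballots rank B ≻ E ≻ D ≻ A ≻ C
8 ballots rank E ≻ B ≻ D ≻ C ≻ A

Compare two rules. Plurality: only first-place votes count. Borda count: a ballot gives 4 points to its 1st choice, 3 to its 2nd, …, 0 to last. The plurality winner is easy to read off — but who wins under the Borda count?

Plurality first-place counts: A 7, B 13, C 0, D 11, E 8 → B.
Borda totals: A 53, B 91, C 49, D 93, E 104 → E.

E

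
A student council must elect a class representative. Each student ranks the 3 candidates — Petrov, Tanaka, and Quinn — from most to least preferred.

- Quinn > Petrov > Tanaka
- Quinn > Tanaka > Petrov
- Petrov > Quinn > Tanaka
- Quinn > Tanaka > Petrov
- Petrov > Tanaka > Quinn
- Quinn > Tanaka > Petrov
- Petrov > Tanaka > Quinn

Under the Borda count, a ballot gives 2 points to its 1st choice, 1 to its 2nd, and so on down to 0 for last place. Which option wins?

Borda scores:
  Petrov: 1 + 0 + 2 + 0 + 2 + 0 + 2 = 7
  Tanaka: 0 + 1 + 0 + 1 + 1 + 1 + 1 = 5
  Quinn: 2 + 2 + 1 + 2 + 0 + 2 + 0 = 9
Quinn has the highest total.

Quinn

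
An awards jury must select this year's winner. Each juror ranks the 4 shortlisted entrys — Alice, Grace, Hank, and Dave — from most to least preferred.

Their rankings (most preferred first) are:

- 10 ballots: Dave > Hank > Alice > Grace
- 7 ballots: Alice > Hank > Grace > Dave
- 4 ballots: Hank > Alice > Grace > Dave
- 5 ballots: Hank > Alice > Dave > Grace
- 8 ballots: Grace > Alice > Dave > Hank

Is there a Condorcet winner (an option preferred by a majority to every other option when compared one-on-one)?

Head-to-head results (34 voters total):
Alice vs Grace: Alice wins 26–8.
Alice vs Hank: Hank wins 19–15.
Alice vs Dave: Alice wins 24–10.
Grace vs Hank: Hank wins 26–8.
Grace vs Dave: Grace wins 19–15.
Hank vs Dave: Dave wins 18–16.
No candidate beats all others: Alice beats Dave beats Hank beats Alice, a majority cycle.

No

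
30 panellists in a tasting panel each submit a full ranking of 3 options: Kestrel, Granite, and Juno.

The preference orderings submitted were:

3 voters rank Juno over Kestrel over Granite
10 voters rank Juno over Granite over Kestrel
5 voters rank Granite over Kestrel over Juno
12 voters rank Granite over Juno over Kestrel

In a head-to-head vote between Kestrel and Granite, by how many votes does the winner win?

Ballots ranking Kestrel above Granite: 3.
Ballots ranking Granite above Kestrel: 10+5+12 = 27.
Granite wins 27–3, a margin of 24.

24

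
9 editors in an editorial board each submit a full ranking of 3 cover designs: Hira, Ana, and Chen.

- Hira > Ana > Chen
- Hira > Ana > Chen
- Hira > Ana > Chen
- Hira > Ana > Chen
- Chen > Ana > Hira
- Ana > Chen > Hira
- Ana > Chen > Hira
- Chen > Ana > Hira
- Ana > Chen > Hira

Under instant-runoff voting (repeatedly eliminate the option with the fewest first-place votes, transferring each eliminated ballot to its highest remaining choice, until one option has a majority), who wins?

Round 1: Hira 4, Ana 3, Chen 2. Chen has the fewest and is eliminated.
Round 2: Ana 5, Hira 4. Ana has a majority.

Ana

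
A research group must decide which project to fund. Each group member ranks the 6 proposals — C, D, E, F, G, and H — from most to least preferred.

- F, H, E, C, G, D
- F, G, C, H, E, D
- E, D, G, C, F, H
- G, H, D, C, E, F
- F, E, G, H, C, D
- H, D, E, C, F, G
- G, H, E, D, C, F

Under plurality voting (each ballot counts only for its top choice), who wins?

First-place vote totals:
  C: 0
  D: 0
  E: 1
  F: 3
  G: 2
  H: 1
F has the most first-place votes.

F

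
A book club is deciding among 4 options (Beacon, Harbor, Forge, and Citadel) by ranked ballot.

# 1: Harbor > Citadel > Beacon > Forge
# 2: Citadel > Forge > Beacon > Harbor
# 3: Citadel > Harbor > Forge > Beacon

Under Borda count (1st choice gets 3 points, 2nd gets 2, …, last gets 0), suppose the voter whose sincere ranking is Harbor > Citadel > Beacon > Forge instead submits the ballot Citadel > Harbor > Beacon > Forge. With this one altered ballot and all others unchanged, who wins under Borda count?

Borda totals with the altered ballot: Beacon 2, Harbor 4, Forge 3, Citadel 9.
The winner is unchanged: still Citadel.

Citadel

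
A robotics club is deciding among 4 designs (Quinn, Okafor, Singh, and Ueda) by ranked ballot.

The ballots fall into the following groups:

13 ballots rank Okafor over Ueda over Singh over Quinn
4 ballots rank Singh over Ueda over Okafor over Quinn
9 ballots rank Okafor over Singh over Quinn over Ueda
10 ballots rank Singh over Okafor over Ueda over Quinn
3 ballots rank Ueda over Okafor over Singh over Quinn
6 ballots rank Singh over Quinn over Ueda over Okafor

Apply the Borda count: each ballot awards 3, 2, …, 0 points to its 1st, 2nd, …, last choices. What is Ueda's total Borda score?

59

Borda scores:
  Quinn: 13·0 + 4·0 + 9·1 + 10·0 + 3·0 + 6·2 = 21
  Okafor: 13·3 + 4·1 + 9·3 + 10·2 + 3·2 + 6·0 = 96
  Singh: 13·1 + 4·3 + 9·2 + 10·3 + 3·1 + 6·3 = 94
  Ueda: 13·2 + 4·2 + 9·0 + 10·1 + 3·3 + 6·1 = 59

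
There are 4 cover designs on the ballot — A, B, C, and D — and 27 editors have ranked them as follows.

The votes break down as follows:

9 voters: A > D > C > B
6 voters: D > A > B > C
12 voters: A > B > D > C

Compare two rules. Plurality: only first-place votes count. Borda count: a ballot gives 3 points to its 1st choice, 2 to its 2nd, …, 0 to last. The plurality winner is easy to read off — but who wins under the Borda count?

A

Plurality first-place counts: A 21, B 0, C 0, D 6 → A.
Borda totals: A 75, B 30, C 9, D 48 → A.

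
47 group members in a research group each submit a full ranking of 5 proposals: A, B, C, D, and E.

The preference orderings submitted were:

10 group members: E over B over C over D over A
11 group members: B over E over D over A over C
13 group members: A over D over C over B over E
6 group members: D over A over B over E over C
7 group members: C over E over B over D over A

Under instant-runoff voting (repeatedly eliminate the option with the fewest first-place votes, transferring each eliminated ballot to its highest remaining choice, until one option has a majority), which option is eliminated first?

Round 1: A 13, B 11, E 10, C 7, D 6. D has the fewest and is eliminated.
Round 2: A 19, B 11, E 10, C 7. C has the fewest and is eliminated.
Round 3: A 19, E 17, B 11. B has the fewest and is eliminated.
Round 4: E 28, A 19. E has a majority.

D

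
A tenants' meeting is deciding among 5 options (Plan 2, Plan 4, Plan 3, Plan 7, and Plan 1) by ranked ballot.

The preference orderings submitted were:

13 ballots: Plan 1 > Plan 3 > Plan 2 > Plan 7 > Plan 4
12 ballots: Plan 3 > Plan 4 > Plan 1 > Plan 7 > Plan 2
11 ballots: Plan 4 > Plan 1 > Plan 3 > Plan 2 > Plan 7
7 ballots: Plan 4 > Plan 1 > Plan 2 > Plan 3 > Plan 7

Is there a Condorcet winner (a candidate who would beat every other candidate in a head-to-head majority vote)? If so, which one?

Head-to-head results (43 voters total):
Plan 2 vs Plan 4: Plan 4 wins 30–13.
Plan 2 vs Plan 3: Plan 3 wins 36–7.
Plan 2 vs Plan 7: Plan 2 wins 31–12.
Plan 2 vs Plan 1: Plan 1 wins 43–0.
Plan 4 vs Plan 3: Plan 3 wins 25–18.
Plan 4 vs Plan 7: Plan 4 wins 30–13.
Plan 4 vs Plan 1: Plan 4 wins 30–13.
Plan 3 vs Plan 7: Plan 3 wins 43–0.
Plan 3 vs Plan 1: Plan 1 wins 31–12.
Plan 7 vs Plan 1: Plan 1 wins 43–0.
No candidate beats all others: Plan 4 beats Plan 1 beats Plan 3 beats Plan 4, a majority cycle.

No Condorcet winner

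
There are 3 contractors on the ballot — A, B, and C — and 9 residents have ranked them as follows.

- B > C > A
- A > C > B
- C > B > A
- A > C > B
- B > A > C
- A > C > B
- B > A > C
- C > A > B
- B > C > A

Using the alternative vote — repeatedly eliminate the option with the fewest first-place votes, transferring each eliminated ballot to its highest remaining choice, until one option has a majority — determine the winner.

B

Round 1: B 4, A 3, C 2. C has the fewest and is eliminated.
Round 2: B 5, A 4. B has a majority.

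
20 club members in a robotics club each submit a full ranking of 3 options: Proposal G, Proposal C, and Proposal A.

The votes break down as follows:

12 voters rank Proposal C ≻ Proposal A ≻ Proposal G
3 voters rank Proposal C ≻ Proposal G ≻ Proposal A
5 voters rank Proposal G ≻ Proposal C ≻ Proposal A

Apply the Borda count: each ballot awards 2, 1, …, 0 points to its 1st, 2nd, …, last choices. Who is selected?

Borda scores:
  Proposal G: 12·0 + 3·1 + 5·2 = 13
  Proposal C: 12·2 + 3·2 + 5·1 = 35
  Proposal A: 12·1 + 3·0 + 5·0 = 12
Proposal C has the highest total.

Proposal C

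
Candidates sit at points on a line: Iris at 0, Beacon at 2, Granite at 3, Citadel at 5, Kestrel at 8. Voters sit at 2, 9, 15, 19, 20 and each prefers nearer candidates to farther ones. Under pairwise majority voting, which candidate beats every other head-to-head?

With single-peaked preferences on a line, the Condorcet winner is the candidate closest to the median voter.
The median voter (position 15) is closest to Kestrel at 8.
Check: Kestrel vs Granite — voters closer to Kestrel: 4 of 5.

Kestrel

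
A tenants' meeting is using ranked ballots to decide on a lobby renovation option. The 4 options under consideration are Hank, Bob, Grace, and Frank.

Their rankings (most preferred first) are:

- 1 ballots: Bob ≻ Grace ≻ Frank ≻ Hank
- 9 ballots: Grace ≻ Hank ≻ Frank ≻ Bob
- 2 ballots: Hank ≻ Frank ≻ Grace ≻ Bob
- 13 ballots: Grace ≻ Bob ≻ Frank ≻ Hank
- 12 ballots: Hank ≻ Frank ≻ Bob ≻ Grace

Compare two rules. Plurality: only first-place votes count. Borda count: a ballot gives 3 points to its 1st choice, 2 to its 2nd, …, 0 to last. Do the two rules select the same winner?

Plurality first-place counts: Hank 14, Bob 1, Grace 22, Frank 0 → Grace.
Borda totals: Hank 60, Bob 41, Grace 70, Frank 51 → Grace.
The two rules agree on Grace.

Yes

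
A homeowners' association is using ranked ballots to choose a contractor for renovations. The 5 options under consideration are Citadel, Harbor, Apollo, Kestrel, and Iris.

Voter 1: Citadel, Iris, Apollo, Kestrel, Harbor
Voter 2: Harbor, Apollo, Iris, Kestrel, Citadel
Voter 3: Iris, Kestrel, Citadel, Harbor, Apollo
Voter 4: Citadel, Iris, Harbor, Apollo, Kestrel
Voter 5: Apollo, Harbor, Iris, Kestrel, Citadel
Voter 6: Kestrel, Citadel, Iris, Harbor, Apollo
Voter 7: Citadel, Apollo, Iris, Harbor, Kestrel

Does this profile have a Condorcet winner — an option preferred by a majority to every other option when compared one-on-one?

Head-to-head results (7 voters total):
Citadel vs Harbor: Citadel wins 5–2.
Citadel vs Apollo: Citadel wins 5–2.
Citadel vs Kestrel: Kestrel wins 4–3.
Citadel vs Iris: Citadel wins 4–3.
Harbor vs Apollo: Harbor wins 4–3.
Harbor vs Kestrel: Harbor wins 4–3.
Harbor vs Iris: Iris wins 5–2.
Apollo vs Kestrel: Apollo wins 5–2.
Apollo vs Iris: Iris wins 4–3.
Kestrel vs Iris: Iris wins 6–1.
No candidate beats all others: Citadel beats Harbor beats Kestrel beats Citadel, a majority cycle.

No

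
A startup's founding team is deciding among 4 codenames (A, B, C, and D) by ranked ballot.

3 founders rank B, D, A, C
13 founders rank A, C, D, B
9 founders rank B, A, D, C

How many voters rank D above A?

Ballots ranking D above A: 3.
Ballots ranking A above D: 13+9 = 22.
So 3 of 25 voters prefer D to A.

3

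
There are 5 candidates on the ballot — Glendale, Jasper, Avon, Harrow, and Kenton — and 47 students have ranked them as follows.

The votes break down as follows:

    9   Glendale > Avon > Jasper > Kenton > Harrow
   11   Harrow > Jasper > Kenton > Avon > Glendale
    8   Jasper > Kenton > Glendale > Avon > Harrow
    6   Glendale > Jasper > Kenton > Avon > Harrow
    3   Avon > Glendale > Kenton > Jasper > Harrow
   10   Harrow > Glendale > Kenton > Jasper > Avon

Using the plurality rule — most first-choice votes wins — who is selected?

Harrow

First-place vote totals:
  Glendale: 15
  Jasper: 8
  Avon: 3
  Harrow: 21
  Kenton: 0
Harrow has the most first-place votes.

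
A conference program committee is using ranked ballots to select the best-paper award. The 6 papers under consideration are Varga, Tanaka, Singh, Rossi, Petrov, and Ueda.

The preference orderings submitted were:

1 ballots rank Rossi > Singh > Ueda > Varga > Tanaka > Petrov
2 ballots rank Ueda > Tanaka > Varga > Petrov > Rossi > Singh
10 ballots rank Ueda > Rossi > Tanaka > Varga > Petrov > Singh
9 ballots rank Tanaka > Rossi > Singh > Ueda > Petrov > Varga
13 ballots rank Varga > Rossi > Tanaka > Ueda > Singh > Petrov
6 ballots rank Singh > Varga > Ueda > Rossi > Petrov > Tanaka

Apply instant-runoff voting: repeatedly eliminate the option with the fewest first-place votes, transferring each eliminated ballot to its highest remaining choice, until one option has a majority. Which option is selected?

Ueda

Round 1: Varga 13, Ueda 12, Tanaka 9, Singh 6, Rossi 1, Petrov 0. Petrov has the fewest and is eliminated.
Round 2: Varga 13, Ueda 12, Tanaka 9, Singh 6, Rossi 1. Rossi has the fewest and is eliminated.
Round 3: Varga 13, Ueda 12, Tanaka 9, Singh 7. Singh has the fewest and is eliminated.
Round 4: Varga 19, Ueda 13, Tanaka 9. Tanaka has the fewest and is eliminated.
Round 5: Ueda 22, Varga 19. Ueda has a majority.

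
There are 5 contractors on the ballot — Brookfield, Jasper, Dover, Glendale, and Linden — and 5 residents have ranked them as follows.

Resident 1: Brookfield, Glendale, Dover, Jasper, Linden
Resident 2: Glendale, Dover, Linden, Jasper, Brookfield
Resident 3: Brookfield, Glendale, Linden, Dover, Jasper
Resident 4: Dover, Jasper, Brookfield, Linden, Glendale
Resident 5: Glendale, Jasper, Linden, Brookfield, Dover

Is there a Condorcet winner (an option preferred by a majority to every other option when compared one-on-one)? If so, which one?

Head-to-head results (5 voters total):
Brookfield vs Jasper: Jasper wins 3–2.
Brookfield vs Dover: Brookfield wins 3–2.
Brookfield vs Glendale: Brookfield wins 3–2.
Brookfield vs Linden: Brookfield wins 3–2.
Jasper vs Dover: Dover wins 4–1.
Jasper vs Glendale: Glendale wins 4–1.
Jasper vs Linden: Jasper wins 3–2.
Dover vs Glendale: Glendale wins 4–1.
Dover vs Linden: Dover wins 3–2.
Glendale vs Linden: Glendale wins 4–1.
No candidate beats all others: Brookfield beats Dover beats Jasper beats Brookfield, a majority cycle.

No Condorcet winner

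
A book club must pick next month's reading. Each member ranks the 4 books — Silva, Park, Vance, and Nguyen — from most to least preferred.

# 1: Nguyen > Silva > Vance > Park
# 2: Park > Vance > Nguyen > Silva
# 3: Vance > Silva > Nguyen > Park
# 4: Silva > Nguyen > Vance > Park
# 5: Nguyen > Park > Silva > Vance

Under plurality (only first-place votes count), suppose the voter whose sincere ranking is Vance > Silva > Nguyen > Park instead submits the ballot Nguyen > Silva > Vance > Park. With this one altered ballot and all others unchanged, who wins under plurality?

Nguyen

First-place totals with the altered ballot: Silva 1, Park 1, Vance 0, Nguyen 3.
The winner is unchanged: still Nguyen.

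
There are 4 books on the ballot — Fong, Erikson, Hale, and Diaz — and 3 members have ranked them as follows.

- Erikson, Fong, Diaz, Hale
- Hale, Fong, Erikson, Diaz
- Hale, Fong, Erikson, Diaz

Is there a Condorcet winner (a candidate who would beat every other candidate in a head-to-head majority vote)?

Head-to-head results (3 voters total):
Fong vs Erikson: Fong wins 2–1.
Fong vs Hale: Hale wins 2–1.
Fong vs Diaz: Fong wins 3–0.
Erikson vs Hale: Hale wins 2–1.
Erikson vs Diaz: Erikson wins 3–0.
Hale vs Diaz: Hale wins 2–1.
Hale beats each rival — Fong (2–1), Erikson (2–1), Diaz (2–1) — so Hale is the Condorcet winner.

Yes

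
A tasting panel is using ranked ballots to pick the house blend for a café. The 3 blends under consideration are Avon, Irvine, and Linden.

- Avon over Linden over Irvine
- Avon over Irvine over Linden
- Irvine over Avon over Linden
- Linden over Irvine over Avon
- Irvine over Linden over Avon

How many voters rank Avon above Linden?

3

Ballots ranking Avon above Linden: 3.
Ballots ranking Linden above Avon: 2.
So 3 of 5 voters prefer Avon to Linden.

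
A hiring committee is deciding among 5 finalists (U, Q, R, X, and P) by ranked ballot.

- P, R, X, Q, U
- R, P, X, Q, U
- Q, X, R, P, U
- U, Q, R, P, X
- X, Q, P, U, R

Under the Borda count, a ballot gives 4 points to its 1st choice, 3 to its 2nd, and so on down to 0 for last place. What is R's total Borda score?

11

Borda scores:
  U: 0 + 0 + 0 + 4 + 1 = 5
  Q: 1 + 1 + 4 + 3 + 3 = 12
  R: 3 + 4 + 2 + 2 + 0 = 11
  X: 2 + 2 + 3 + 0 + 4 = 11
  P: 4 + 3 + 1 + 1 + 2 = 11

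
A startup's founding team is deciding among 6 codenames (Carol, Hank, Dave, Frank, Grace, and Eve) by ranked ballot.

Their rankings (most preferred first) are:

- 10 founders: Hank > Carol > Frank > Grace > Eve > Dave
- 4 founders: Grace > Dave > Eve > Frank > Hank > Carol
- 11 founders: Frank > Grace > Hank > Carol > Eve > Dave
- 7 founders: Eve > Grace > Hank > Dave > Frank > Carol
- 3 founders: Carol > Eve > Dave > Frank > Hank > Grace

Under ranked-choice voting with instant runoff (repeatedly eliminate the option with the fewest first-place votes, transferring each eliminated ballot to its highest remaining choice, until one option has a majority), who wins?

Round 1: Frank 11, Hank 10, Eve 7, Grace 4, Carol 3, Dave 0. Dave has the fewest and is eliminated.
Round 2: Frank 11, Hank 10, Eve 7, Grace 4, Carol 3. Carol has the fewest and is eliminated.
Round 3: Frank 11, Hank 10, Eve 10, Grace 4. Grace has the fewest and is eliminated.
Round 4: Eve 14, Frank 11, Hank 10. Hank has the fewest and is eliminated.
Round 5: Frank 21, Eve 14. Frank has a majority.

Frank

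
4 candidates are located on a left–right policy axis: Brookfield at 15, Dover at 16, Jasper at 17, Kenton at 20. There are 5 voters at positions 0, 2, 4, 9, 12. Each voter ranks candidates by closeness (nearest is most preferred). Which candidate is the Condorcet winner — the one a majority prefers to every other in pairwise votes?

With single-peaked preferences on a line, the Condorcet winner is the candidate closest to the median voter.
The median voter (position 4) is closest to Brookfield at 15.
Check: Brookfield vs Jasper — voters closer to Brookfield: 5 of 5.

Brookfield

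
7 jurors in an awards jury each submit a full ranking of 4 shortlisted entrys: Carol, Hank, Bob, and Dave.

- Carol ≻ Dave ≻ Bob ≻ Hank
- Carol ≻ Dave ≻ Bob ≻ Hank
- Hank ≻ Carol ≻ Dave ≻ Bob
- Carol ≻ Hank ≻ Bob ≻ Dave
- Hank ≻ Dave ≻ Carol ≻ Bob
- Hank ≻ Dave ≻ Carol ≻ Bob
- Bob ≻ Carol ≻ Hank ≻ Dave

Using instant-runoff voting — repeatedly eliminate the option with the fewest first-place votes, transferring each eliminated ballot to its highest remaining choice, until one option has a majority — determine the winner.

Carol

Round 1: Carol 3, Hank 3, Bob 1, Dave 0. Dave has the fewest and is eliminated.
Round 2: Carol 3, Hank 3, Bob 1. Bob has the fewest and is eliminated.
Round 3: Carol 4, Hank 3. Carol has a majority.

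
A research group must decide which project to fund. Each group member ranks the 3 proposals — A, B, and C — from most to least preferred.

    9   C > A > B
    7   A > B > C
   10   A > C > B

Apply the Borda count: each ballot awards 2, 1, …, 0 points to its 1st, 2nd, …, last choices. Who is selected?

A

Borda scores:
  A: 9·1 + 7·2 + 10·2 = 43
  B: 9·0 + 7·1 + 10·0 = 7
  C: 9·2 + 7·0 + 10·1 = 28
A has the highest total.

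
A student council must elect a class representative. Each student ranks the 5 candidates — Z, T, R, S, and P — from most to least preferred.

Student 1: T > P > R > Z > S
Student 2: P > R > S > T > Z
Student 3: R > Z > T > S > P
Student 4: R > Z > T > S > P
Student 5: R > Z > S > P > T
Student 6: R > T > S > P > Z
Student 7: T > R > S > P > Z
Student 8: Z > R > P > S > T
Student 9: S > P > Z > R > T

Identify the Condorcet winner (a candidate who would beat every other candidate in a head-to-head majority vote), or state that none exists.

R

Head-to-head results (9 voters total):
Z vs T: Z wins 5–4.
Z vs R: R wins 7–2.
Z vs S: Z wins 5–4.
Z vs P: P wins 5–4.
T vs R: R wins 7–2.
T vs S: T wins 5–4.
T vs P: T wins 5–4.
R vs S: R wins 8–1.
R vs P: R wins 6–3.
S vs P: S wins 6–3.
R beats each rival — Z (7–2), T (7–2), S (8–1), P (6–3) — so R is the Condorcet winner.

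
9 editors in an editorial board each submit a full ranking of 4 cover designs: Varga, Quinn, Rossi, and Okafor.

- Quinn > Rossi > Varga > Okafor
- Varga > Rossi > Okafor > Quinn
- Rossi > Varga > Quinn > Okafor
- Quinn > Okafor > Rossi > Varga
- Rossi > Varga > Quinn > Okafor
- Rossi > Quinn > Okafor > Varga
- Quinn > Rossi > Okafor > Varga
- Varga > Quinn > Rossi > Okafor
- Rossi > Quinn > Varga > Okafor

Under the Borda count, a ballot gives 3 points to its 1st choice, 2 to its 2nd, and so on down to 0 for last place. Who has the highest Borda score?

Borda scores:
  Varga: 1 + 3 + 2 + 0 + 2 + 0 + 0 + 3 + 1 = 12
  Quinn: 3 + 0 + 1 + 3 + 1 + 2 + 3 + 2 + 2 = 17
  Rossi: 2 + 2 + 3 + 1 + 3 + 3 + 2 + 1 + 3 = 20
  Okafor: 0 + 1 + 0 + 2 + 0 + 1 + 1 + 0 + 0 = 5
Rossi has the highest total.

Rossi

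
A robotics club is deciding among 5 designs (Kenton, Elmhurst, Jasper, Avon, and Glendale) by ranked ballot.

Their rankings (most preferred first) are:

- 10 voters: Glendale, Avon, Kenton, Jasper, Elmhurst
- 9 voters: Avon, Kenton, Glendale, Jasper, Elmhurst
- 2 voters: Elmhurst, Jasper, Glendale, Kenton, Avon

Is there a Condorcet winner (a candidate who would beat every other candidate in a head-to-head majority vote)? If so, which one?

Head-to-head results (21 voters total):
Kenton vs Elmhurst: Kenton wins 19–2.
Kenton vs Jasper: Kenton wins 19–2.
Kenton vs Avon: Avon wins 19–2.
Kenton vs Glendale: Glendale wins 12–9.
Elmhurst vs Jasper: Jasper wins 19–2.
Elmhurst vs Avon: Avon wins 19–2.
Elmhurst vs Glendale: Glendale wins 19–2.
Jasper vs Avon: Avon wins 19–2.
Jasper vs Glendale: Glendale wins 19–2.
Avon vs Glendale: Glendale wins 12–9.
Glendale beats each rival — Kenton (12–9), Elmhurst (19–2), Jasper (19–2), Avon (12–9) — so Glendale is the Condorcet winner.

Glendale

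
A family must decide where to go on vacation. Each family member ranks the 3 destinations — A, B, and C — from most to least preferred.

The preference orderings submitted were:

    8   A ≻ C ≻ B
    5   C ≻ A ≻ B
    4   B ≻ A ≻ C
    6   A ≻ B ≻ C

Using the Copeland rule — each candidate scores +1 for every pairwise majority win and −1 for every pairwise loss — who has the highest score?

Pairwise results:
  A vs B: A wins 19–4.
  A vs C: A wins 18–5.
  B vs C: C wins 13–10.
Copeland scores (wins − losses):
  A: 2 − 0 = 2
  B: 0 − 2 = -2
  C: 1 − 1 = 0
A has the best Copeland score.

A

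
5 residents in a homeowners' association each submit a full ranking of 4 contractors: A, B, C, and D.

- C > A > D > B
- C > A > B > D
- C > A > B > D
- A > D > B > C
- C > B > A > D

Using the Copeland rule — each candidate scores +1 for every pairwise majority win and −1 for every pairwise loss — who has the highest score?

Pairwise results:
  A vs B: A wins 4–1.
  A vs C: C wins 4–1.
  A vs D: A wins 5–0.
  B vs C: C wins 4–1.
  B vs D: B wins 3–2.
  C vs D: C wins 4–1.
Copeland scores (wins − losses):
  A: 2 − 1 = 1
  B: 1 − 2 = -1
  C: 3 − 0 = 3
  D: 0 − 3 = -3
C has the best Copeland score.

C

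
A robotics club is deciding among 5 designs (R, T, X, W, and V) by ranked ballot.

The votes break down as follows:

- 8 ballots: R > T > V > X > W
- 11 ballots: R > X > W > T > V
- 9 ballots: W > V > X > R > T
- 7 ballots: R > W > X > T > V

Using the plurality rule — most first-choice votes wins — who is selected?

R

First-place vote totals:
  R: 26
  T: 0
  X: 0
  W: 9
  V: 0
R has the most first-place votes.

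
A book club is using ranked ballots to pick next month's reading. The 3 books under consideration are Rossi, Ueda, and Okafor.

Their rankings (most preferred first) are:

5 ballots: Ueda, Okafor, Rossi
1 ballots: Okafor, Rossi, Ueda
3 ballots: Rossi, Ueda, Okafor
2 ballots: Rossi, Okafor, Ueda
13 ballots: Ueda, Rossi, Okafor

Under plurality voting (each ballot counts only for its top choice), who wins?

Ueda

First-place vote totals:
  Rossi: 5
  Ueda: 18
  Okafor: 1
Ueda has the most first-place votes.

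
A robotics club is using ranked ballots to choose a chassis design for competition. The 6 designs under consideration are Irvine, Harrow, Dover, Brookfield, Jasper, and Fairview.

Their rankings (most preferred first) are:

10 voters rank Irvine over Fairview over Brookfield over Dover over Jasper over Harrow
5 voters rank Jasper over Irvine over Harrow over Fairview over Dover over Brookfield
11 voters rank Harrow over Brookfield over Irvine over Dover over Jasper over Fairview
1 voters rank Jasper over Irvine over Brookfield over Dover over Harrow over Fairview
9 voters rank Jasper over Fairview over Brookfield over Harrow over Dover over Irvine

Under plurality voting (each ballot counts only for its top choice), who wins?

Jasper

First-place vote totals:
  Irvine: 10
  Harrow: 11
  Dover: 0
  Brookfield: 0
  Jasper: 15
  Fairview: 0
Jasper has the most first-place votes.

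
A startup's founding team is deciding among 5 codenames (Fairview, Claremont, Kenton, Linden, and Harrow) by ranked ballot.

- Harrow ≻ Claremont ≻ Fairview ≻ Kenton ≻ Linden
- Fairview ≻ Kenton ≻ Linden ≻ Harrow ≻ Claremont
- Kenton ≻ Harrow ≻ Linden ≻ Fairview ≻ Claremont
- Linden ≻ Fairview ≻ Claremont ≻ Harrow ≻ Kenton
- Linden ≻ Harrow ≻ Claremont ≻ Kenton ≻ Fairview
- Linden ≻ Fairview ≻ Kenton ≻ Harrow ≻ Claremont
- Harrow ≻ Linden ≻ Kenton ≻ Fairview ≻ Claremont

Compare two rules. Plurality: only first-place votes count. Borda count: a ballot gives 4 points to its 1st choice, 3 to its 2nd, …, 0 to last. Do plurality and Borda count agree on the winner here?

Plurality first-place counts: Fairview 1, Claremont 0, Kenton 1, Linden 3, Harrow 2 → Linden.
Borda totals: Fairview 14, Claremont 7, Kenton 13, Linden 19, Harrow 17 → Linden.
The two rules agree on Linden.

Yes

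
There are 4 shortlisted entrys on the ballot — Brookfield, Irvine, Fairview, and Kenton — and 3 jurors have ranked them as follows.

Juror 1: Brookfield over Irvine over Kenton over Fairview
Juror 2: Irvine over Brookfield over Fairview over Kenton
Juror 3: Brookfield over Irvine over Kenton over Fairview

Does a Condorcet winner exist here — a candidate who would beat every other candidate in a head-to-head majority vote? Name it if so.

Brookfield

Head-to-head results (3 voters total):
Brookfield vs Irvine: Brookfield wins 2–1.
Brookfield vs Fairview: Brookfield wins 3–0.
Brookfield vs Kenton: Brookfield wins 3–0.
Irvine vs Fairview: Irvine wins 3–0.
Irvine vs Kenton: Irvine wins 3–0.
Fairview vs Kenton: Kenton wins 2–1.
Brookfield beats each rival — Irvine (2–1), Fairview (3–0), Kenton (3–0) — so Brookfield is the Condorcet winner.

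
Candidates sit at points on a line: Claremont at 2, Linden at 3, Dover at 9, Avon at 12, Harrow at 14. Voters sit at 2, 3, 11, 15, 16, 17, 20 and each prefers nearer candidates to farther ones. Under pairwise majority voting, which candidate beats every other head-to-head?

With single-peaked preferences on a line, the Condorcet winner is the candidate closest to the median voter.
The median voter (position 15) is closest to Harrow at 14.
Check: Harrow vs Avon — voters closer to Harrow: 4 of 7.

Harrow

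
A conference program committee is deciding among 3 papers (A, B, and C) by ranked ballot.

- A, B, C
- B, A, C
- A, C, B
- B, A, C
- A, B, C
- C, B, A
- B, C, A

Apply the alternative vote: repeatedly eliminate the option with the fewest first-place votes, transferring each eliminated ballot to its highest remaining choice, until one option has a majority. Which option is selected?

Round 1: A 3, B 3, C 1. C has the fewest and is eliminated.
Round 2: B 4, A 3. B has a majority.

B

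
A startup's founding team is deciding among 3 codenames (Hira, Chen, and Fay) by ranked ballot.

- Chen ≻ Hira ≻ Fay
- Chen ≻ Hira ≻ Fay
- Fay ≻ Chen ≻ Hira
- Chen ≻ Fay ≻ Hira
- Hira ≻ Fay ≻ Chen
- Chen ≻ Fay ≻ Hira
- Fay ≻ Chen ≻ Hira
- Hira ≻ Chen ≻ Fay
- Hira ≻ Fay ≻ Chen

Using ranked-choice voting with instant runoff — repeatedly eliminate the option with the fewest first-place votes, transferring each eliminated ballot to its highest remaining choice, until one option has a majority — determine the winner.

Round 1: Chen 4, Hira 3, Fay 2. Fay has the fewest and is eliminated.
Round 2: Chen 6, Hira 3. Chen has a majority.

Chen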